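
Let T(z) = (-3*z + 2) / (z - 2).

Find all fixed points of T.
T(z) = z means -3*z + 2 = z*(z - 2), i.e.
  z^2 + z - 2 = 0.
Discriminant: (1)^2 - 4*(1)*(-2) = 9, so the roots are real.
  z = (-1 ± sqrt(9))/(2*(1))
Fixed points: {-2, 1}

Final answer: {-2, 1}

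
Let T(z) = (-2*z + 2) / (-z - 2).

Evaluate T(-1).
Substitute z = -1:
  numerator:   -2*(-1) + 2 = 4
  denominator: -(-1) - 2 = -1
T(-1) = (4)/(-1) = -4

Final answer: -4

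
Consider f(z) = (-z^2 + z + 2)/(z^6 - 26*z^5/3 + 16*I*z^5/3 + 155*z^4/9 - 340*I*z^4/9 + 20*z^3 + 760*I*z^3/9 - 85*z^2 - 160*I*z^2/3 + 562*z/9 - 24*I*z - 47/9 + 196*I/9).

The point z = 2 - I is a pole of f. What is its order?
Factor the denominator:
  z^6 - 26*z^5/3 + 16*I*z^5/3 + 155*z^4/9 - 340*I*z^4/9 + 20*z^3 + 760*I*z^3/9 - 85*z^2 - 160*I*z^2/3 + 562*z/9 - 24*I*z - 47/9 + 196*I/9 = (z - 2 + I)^4*(z + 1/3 + 2*I/3)*(z - 1 + 2*I/3)

The numerator P(z) = -z^2 + z + 2 has P(2 - I) = 1 + 3*I ≠ 0, so no factor of (z - 2 + I) cancels.
Near z = 2 - I we can therefore write f(z) = g(z)/(z - 2 + I)^4 with g analytic at 2 - I and g(2 - I) ≠ 0 (g is the numerator divided by the remaining denominator factors).

Hence z = 2 - I is a pole of order 4.

Final answer: 4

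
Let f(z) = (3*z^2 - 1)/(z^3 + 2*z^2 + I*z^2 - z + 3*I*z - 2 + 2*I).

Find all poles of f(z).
{-2, -1, 1 - I}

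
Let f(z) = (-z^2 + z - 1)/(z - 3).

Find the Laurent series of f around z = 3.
Put w = z - (3), i.e. z = w + 3. The denominator is w, so it suffices to rewrite the numerator in powers of w.

P(z) = -z^2 + z - 1
P(w + 3) = -7 - 5*w - w^2

Dividing each term by w:
  f = -7/w - 5 - w

Substituting back w = z - 3:
  f(z) = -7/(z - 3) - 5 - (z - 3)

The series is finite because the numerator is a polynomial; the negative powers form the principal part, and the coefficient of 1/(z - 3) gives Res(f, 3) = -7.

Final answer: -7/(z - 3) - 5 - (z - 3)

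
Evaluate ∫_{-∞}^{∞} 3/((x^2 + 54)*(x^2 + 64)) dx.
pi*(-9 + 4*sqrt(6))/240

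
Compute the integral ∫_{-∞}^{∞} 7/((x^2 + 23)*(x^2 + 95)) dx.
7*pi*(-23*sqrt(95) + 95*sqrt(23))/157320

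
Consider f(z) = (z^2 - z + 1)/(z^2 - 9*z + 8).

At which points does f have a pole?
The singularities of f are the zeros of the denominator. Factoring,
  z^2 - 9*z + 8 = (z - 1)*(z - 8)
so the candidates are z = 1, z = 8.

Check the numerator P(z) = z^2 - z + 1 at each one:
  P(1) = 1 ≠ 0, so z = 1 is a (simple) pole.
  P(8) = 57 ≠ 0, so z = 8 is a (simple) pole.

Poles of f: {1, 8}

Final answer: {1, 8}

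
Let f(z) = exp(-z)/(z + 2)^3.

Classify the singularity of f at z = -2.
Write f(z) = g(z)/(z + 2)^3 with g(z) = exp(-z).
g is entire and g(-2) = exp(2) ≠ 0, so no factor of (z + 2) cancels: the Laurent expansion of f about z = -2 starts at the power -3, i.e. lim_{z→z₀} (z - z₀)^3 f(z) = exp(2) is finite and nonzero.
So z = -2 is a pole of order 3.

Final answer: pole of order 3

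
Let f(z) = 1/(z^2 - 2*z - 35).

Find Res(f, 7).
Write f(z) = P(z)/Q(z) with P(z) = 1 and Q(z) = z^2 - 2*z - 35.
The denominator factors as Q(z) = (z + 5)*(z - 7), so z = 7 is a simple zero of Q and P is analytic there; z = 7 is therefore a simple pole and
  Res(f, z₀) = P(z₀)/Q'(z₀).

Q'(z) = 2*z - 2, so Q'(7) = 12.
P(7) = 1.

Res(f, 7) = (1)/(12) = 1/12

Final answer: 1/12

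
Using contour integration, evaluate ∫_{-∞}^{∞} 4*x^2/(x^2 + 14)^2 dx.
Let f(z) = 4*z^2/(z^2 + 14)^2. The denominator has no real zeros and deg Q - deg P = 2 ≥ 2, so the integral of f over the upper semicircle |z| = R tends to 0 as R → ∞. Closing the contour in the upper half-plane,
  ∫_{-∞}^{∞} f(x) dx = 2πi · Σ Res(f, z_k)  over the poles with Im z_k > 0.

Zeros of the denominator: z^2 + 14 = 0 gives z = ±sqrt(14)*I.
Upper half-plane: z = sqrt(14)*I (a pole of order 2).

Write f(z) = g(z)/(z - sqrt(14)*I)^2 with g(z) = 4*z^2/(z + sqrt(14)*I)^2. For a double pole, Res(f, z₀) = g'(z₀):
  g'(z) = 8*sqrt(14)*I*z/(z + sqrt(14)*I)^3
  Res(f, sqrt(14)*I) = g'(sqrt(14)*I) = -sqrt(14)*I/14

∫_{-∞}^{∞} f(x) dx = 2πi · (-sqrt(14)*I/14) = sqrt(14)*pi/7

Final answer: sqrt(14)*pi/7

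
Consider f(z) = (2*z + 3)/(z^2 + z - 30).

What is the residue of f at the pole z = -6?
Write f(z) = P(z)/Q(z) with P(z) = 2*z + 3 and Q(z) = z^2 + z - 30.
The denominator factors as Q(z) = (z + 6)*(z - 5), so z = -6 is a simple zero of Q and P is analytic there; z = -6 is therefore a simple pole and
  Res(f, z₀) = P(z₀)/Q'(z₀).

Q'(z) = 2*z + 1, so Q'(-6) = -11.
P(-6) = -9.

Res(f, -6) = (-9)/(-11) = 9/11

Final answer: 9/11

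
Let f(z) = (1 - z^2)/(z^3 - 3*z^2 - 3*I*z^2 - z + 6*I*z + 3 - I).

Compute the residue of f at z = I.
Write f(z) = P(z)/Q(z) with P(z) = 1 - z^2 and Q(z) = z^3 - 3*z^2 - 3*I*z^2 - z + 6*I*z + 3 - I.
The denominator factors as Q(z) = (z - 2 - I)*(z - I)*(z - 1 - I), so z = I is a simple zero of Q and P is analytic there; z = I is therefore a simple pole and
  Res(f, z₀) = P(z₀)/Q'(z₀).

Q'(z) = 3*z^2 - 6*z - 6*I*z - 1 + 6*I, so Q'(I) = 2.
P(I) = 2.

Res(f, I) = (2)/(2) = 1

Final answer: 1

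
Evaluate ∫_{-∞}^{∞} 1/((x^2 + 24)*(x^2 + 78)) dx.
Let f(z) = 1/((z^2 + 24)*(z^2 + 78)). The denominator has no real zeros and deg Q - deg P = 4 ≥ 2, so the integral of f over the upper semicircle |z| = R tends to 0 as R → ∞. Closing the contour in the upper half-plane,
  ∫_{-∞}^{∞} f(x) dx = 2πi · Σ Res(f, z_k)  over the poles with Im z_k > 0.

Zeros of the denominator: z^2 + 78 = 0 gives z = ±sqrt(78)*I; z^2 + 24 = 0 gives z = ±2*sqrt(6)*I.
Upper half-plane: z = 2*sqrt(6)*I, z = sqrt(78)*I (simple).

Each pole is a simple zero of Q(z) = z^4 + 102*z^2 + 1872, so Res(f, z₀) = P(z₀)/Q'(z₀) with P(z) = 1, Q'(z) = 4*z^3 + 204*z:
  Res(f, 2*sqrt(6)*I) = (1)/(216*sqrt(6)*I) = -sqrt(6)*I/1296
  Res(f, sqrt(78)*I) = (1)/(-108*sqrt(78)*I) = sqrt(78)*I/8424

Sum of residues: I*(-sqrt(6)/1296 + sqrt(78)/8424)
∫_{-∞}^{∞} f(x) dx = 2πi · (I*(-sqrt(6)/1296 + sqrt(78)/8424)) = pi*(-2*sqrt(78) + 13*sqrt(6))/8424

Final answer: pi*(-2*sqrt(78) + 13*sqrt(6))/8424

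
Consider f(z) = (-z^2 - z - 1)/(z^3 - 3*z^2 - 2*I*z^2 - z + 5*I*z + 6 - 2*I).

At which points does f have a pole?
The singularities of f are the zeros of the denominator. Factoring,
  z^3 - 3*z^2 - 2*I*z^2 - z + 5*I*z + 6 - 2*I = (z - 2 - I)*(z + 1 - I)*(z - 2)
so the candidates are z = 2 + I, z = -1 + I, z = 2.

Check the numerator P(z) = -z^2 - z - 1 at each one:
  P(2 + I) = -6 - 5*I ≠ 0, so z = 2 + I is a (simple) pole.
  P(-1 + I) = I ≠ 0, so z = -1 + I is a (simple) pole.
  P(2) = -7 ≠ 0, so z = 2 is a (simple) pole.

Poles of f: {-1 + I, 2, 2 + I}

Final answer: {-1 + I, 2, 2 + I}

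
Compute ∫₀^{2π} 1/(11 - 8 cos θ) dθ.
2*sqrt(57)*pi/57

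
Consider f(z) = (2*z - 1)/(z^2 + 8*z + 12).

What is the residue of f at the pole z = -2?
Write f(z) = P(z)/Q(z) with P(z) = 2*z - 1 and Q(z) = z^2 + 8*z + 12.
The denominator factors as Q(z) = (z + 6)*(z + 2), so z = -2 is a simple zero of Q and P is analytic there; z = -2 is therefore a simple pole and
  Res(f, z₀) = P(z₀)/Q'(z₀).

Q'(z) = 2*z + 8, so Q'(-2) = 4.
P(-2) = -5.

Res(f, -2) = (-5)/(4) = -5/4

Final answer: -5/4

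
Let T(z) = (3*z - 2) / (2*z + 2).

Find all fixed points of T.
T(z) = z means 3*z - 2 = z*(2*z + 2), i.e.
  2*z^2 - z + 2 = 0.
Discriminant: (-1)^2 - 4*(2)*(2) = -15, so the roots are complex conjugates.
  z = (1 ± I*sqrt(15))/(2*(2))
Fixed points: {1/4 - sqrt(15)*I/4, 1/4 + sqrt(15)*I/4}

Final answer: {1/4 - sqrt(15)*I/4, 1/4 + sqrt(15)*I/4}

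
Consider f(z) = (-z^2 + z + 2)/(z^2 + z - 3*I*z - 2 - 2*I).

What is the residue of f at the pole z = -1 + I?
Write f(z) = P(z)/Q(z) with P(z) = -z^2 + z + 2 and Q(z) = z^2 + z - 3*I*z - 2 - 2*I.
The denominator factors as Q(z) = (z + 1 - I)*(z - 2*I), so z = -1 + I is a simple zero of Q and P is analytic there; z = -1 + I is therefore a simple pole and
  Res(f, z₀) = P(z₀)/Q'(z₀).

Q'(z) = 2*z + 1 - 3*I, so Q'(-1 + I) = -1 - I.
P(-1 + I) = 1 + 3*I.

Res(f, -1 + I) = (1 + 3*I)/(-1 - I) = -2 - I

Final answer: -2 - I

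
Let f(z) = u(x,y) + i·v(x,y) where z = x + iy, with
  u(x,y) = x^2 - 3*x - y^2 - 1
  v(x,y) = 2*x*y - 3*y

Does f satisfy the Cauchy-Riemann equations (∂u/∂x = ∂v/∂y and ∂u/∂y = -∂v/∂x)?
∂u/∂x = 2*x - 3
∂v/∂y = 2*x - 3
∂u/∂y = -2*y
∂v/∂x = 2*y
∂u/∂x = ∂v/∂y and ∂u/∂y = -∂v/∂x hold identically; f is analytic.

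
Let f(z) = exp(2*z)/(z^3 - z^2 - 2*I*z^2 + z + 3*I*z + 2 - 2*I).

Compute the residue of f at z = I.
Write f(z) = P(z)/Q(z) with P(z) = exp(2*z) and Q(z) = z^3 - z^2 - 2*I*z^2 + z + 3*I*z + 2 - 2*I.
The denominator factors as Q(z) = (z - 1 + I)*(z - 2*I)*(z - I), so z = I is a simple zero of Q and P is analytic there; z = I is therefore a simple pole and
  Res(f, z₀) = P(z₀)/Q'(z₀).

Q'(z) = 3*z^2 - 2*z - 4*I*z + 1 + 3*I, so Q'(I) = 2 + I.
P(I) = exp(2*I).

Res(f, I) = (exp(2*I))/(2 + I) = (2/5 - I/5)*exp(2*I)

Final answer: (2/5 - I/5)*exp(2*I)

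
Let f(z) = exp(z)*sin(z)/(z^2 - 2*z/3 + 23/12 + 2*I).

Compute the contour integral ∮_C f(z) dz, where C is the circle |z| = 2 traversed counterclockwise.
pi*(-54/97 + 24*I/97)*exp(-1/3 + 3*I/2)*sin(1/3 - 3*I/2) + pi*(-54/97 + 24*I/97)*exp(1 - 3*I/2)*sin(1 - 3*I/2)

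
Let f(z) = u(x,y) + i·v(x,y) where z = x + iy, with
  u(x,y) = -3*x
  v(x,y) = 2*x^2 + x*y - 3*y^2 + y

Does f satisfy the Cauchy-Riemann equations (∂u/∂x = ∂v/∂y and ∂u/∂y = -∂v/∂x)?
∂u/∂x = -3
∂v/∂y = x - 6*y + 1
∂u/∂y = 0
∂v/∂x = 4*x + y
∂u/∂x ≠ ∂v/∂y and ∂u/∂y ≠ -∂v/∂x; the Cauchy-Riemann equations are not satisfied, so f is not analytic.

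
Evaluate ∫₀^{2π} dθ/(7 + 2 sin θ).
Call the integral J. The integrand is 2π-periodic and we integrate over a full period, so shifting θ does not change the value (θ → θ + π/2 turns sin θ into cos θ). Hence
  J = ∫₀^{2π} dθ/(7 + 2 cos θ).
Put z = e^{iθ}: then cos θ = (z + 1/z)/2, dθ = dz/(iz), and z runs once counterclockwise around |z| = 1:
  J = ∮_{|z|=1} 1/(7 + 2*(z + 1/z)/2) · dz/(iz) = (2/i) ∮_{|z|=1} dz/(2*z^2 + 14*z + 2).
The roots of 2*z^2 + 14*z + 2 are z = (-7 ± sqrt(7^2 - 2^2))/2, with sqrt(45) = 3*sqrt(5); their product is 1, so only z₊ = -7/2 + 3*sqrt(5)/2 lies inside the unit circle (z₋ = -7/2 - 3*sqrt(5)/2 lies outside).
z₊ is a simple zero of q(z) = 2*z^2 + 14*z + 2, so Res(1/q, z₊) = 1/q'(z₊) with q'(z) = 4*z + 14; and q'(z₊) = 2*(z₊ - z₋) = 6*sqrt(5).
Therefore J = (2/i) · 2πi · 1/(6*sqrt(5)) = 2*pi/(3*sqrt(5)) = 2*sqrt(5)*pi/15

Final answer: 2*sqrt(5)*pi/15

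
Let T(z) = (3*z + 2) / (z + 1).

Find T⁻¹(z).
Set w = T(z) = (3*z + 2) / (z + 1) and solve for z:
  w*(z + 1) = 3*z + 2
  w + z*(w - 3) - 2 = 0
  z*(w - 3) = 2 - w
  z = (w - 2)/(3 - w)
Renaming the variable, T⁻¹(z) = (z - 2)/(-z + 3) = (-z + 2)/(z - 3).
(Check: ad - bc = 1 ≠ 0, so T is invertible.)

Final answer: (-z + 2)/(z - 3)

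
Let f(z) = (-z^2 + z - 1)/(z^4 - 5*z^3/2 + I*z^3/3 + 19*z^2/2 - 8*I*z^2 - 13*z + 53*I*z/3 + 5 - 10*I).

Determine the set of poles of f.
The singularities of f are the zeros of the denominator. Factoring,
  z^4 - 5*z^3/2 + I*z^3/3 + 19*z^2/2 - 8*I*z^2 - 13*z + 53*I*z/3 + 5 - 10*I = (z - 1 + I/3)*(z + 1 + 3*I)*(z - 3/2 - 3*I)*(z - 1)
so the candidates are z = 1 - I/3, z = -1 - 3*I, z = 3/2 + 3*I, z = 1.

Check the numerator P(z) = -z^2 + z - 1 at each one:
  P(1 - I/3) = -8/9 + I/3 ≠ 0, so z = 1 - I/3 is a (simple) pole.
  P(-1 - 3*I) = 6 - 9*I ≠ 0, so z = -1 - 3*I is a (simple) pole.
  P(3/2 + 3*I) = 29/4 - 6*I ≠ 0, so z = 3/2 + 3*I is a (simple) pole.
  P(1) = -1 ≠ 0, so z = 1 is a (simple) pole.

Poles of f: {-1 - 3*I, 1 - I/3, 1, 3/2 + 3*I}

Final answer: {-1 - 3*I, 1 - I/3, 1, 3/2 + 3*I}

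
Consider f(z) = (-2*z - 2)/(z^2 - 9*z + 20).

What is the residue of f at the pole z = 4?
10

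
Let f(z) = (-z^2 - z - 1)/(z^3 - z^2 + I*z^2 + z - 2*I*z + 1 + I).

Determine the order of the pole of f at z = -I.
2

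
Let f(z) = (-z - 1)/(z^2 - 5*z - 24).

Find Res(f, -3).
-2/11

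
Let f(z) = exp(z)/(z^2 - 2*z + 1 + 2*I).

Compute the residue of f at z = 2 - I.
Write f(z) = P(z)/Q(z) with P(z) = exp(z) and Q(z) = z^2 - 2*z + 1 + 2*I.
The denominator factors as Q(z) = (z - 2 + I)*(z - I), so z = 2 - I is a simple zero of Q and P is analytic there; z = 2 - I is therefore a simple pole and
  Res(f, z₀) = P(z₀)/Q'(z₀).

Q'(z) = 2*z - 2, so Q'(2 - I) = 2 - 2*I.
P(2 - I) = exp(2 - I).

Res(f, 2 - I) = (exp(2 - I))/(2 - 2*I) = (1/4 + I/4)*exp(2 - I)

Final answer: (1/4 + I/4)*exp(2 - I)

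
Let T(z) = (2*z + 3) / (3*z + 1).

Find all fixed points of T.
T(z) = z means 2*z + 3 = z*(3*z + 1), i.e.
  3*z^2 - z - 3 = 0.
Discriminant: (-1)^2 - 4*(3)*(-3) = 37, so the roots are real.
  z = (1 ± sqrt(37))/(2*(3))
Fixed points: {1/6 - sqrt(37)/6, 1/6 + sqrt(37)/6}

Final answer: {1/6 - sqrt(37)/6, 1/6 + sqrt(37)/6}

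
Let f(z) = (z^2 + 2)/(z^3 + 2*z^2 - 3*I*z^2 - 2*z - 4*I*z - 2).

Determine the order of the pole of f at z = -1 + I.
Factor the denominator:
  z^3 + 2*z^2 - 3*I*z^2 - 2*z - 4*I*z - 2 = (z + 1 - I)^2*(z - I)

The numerator P(z) = z^2 + 2 has P(-1 + I) = 2 - 2*I ≠ 0, so no factor of (z + 1 - I) cancels.
Near z = -1 + I we can therefore write f(z) = g(z)/(z + 1 - I)^2 with g analytic at -1 + I and g(-1 + I) ≠ 0 (g is the numerator divided by the remaining denominator factors).

Hence z = -1 + I is a pole of order 2.

Final answer: 2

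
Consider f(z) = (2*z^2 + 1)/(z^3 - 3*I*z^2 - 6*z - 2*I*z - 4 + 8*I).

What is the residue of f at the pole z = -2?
Write f(z) = P(z)/Q(z) with P(z) = 2*z^2 + 1 and Q(z) = z^3 - 3*I*z^2 - 6*z - 2*I*z - 4 + 8*I.
The denominator factors as Q(z) = (z - 2 - I)*(z + 2)*(z - 2*I), so z = -2 is a simple zero of Q and P is analytic there; z = -2 is therefore a simple pole and
  Res(f, z₀) = P(z₀)/Q'(z₀).

Q'(z) = 3*z^2 - 6*I*z - 6 - 2*I, so Q'(-2) = 6 + 10*I.
P(-2) = 9.

Res(f, -2) = (9)/(6 + 10*I) = 27/68 - 45*I/68

Final answer: 27/68 - 45*I/68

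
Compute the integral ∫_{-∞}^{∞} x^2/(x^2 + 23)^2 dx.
sqrt(23)*pi/46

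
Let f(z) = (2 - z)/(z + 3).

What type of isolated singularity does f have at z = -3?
Write f(z) = g(z)/(z + 3) with g(z) = 2 - z.
g is entire and g(-3) = 5 ≠ 0, so no factor of (z + 3) cancels: the Laurent expansion of f about z = -3 starts at the power -1, i.e. lim_{z→z₀} (z - z₀) f(z) = 5 is finite and nonzero.
So z = -3 is a pole of order 1.

Final answer: pole of order 1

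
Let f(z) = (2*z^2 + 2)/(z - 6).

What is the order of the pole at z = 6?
Factor the denominator:
  z - 6 = (z - 6)

The numerator P(z) = 2*z^2 + 2 has P(6) = 74 ≠ 0, so no factor of (z - 6) cancels.
Near z = 6 we can therefore write f(z) = g(z)/(z - 6) with g analytic at 6 and g(6) ≠ 0 (g is just the numerator).

Hence z = 6 is a pole of order 1.

Final answer: 1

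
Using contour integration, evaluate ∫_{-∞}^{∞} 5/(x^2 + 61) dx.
Let f(z) = 5/(z^2 + 61). The denominator has no real zeros and deg Q - deg P = 2 ≥ 2, so the integral of f over the upper semicircle |z| = R tends to 0 as R → ∞. Closing the contour in the upper half-plane,
  ∫_{-∞}^{∞} f(x) dx = 2πi · Σ Res(f, z_k)  over the poles with Im z_k > 0.

Zeros of the denominator: z^2 + 61 = 0 gives z = ±sqrt(61)*I.
Upper half-plane: z = sqrt(61)*I (simple).

Each pole is a simple zero of Q(z) = z^2 + 61, so Res(f, z₀) = P(z₀)/Q'(z₀) with P(z) = 5, Q'(z) = 2*z:
  Res(f, sqrt(61)*I) = (5)/(2*sqrt(61)*I) = -5*sqrt(61)*I/122

∫_{-∞}^{∞} f(x) dx = 2πi · (-5*sqrt(61)*I/122) = 5*sqrt(61)*pi/61

Final answer: 5*sqrt(61)*pi/61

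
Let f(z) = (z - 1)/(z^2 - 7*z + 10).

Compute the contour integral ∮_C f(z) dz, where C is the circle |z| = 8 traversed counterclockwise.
By the residue theorem, ∮_C f(z) dz = 2πi · (sum of the residues of f at the poles inside |z| = 8).

The denominator factors as (z - 2)*(z - 5), so the singularities of f are simple poles at z = 2, z = 5.
  |2|² = 4 < 64 = 8², so this pole is inside the contour.
  |5|² = 25 < 64 = 8², so this pole is inside the contour.

With P(z) = z - 1 and Q(z) = z^2 - 7*z + 10, each pole is simple, so Res(f, z₀) = P(z₀)/Q'(z₀) with Q'(z) = 2*z - 7.
  Res(f, 2) = P(2)/Q'(2) = (1)/(-3) = -1/3
  Res(f, 5) = P(5)/Q'(5) = (4)/(3) = 4/3

Sum of residues inside C: 1
∮_C f(z) dz = 2πi · (1) = 2*I*pi

Final answer: 2*I*pi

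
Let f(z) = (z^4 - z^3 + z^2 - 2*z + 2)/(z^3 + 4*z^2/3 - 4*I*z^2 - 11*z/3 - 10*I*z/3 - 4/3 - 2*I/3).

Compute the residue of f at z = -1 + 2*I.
Write f(z) = P(z)/Q(z) with P(z) = z^4 - z^3 + z^2 - 2*z + 2 and Q(z) = z^3 + 4*z^2/3 - 4*I*z^2 - 11*z/3 - 10*I*z/3 - 4/3 - 2*I/3.
The denominator factors as Q(z) = (z - 2*I)*(z + 1 - 2*I)*(z + 1/3), so z = -1 + 2*I is a simple zero of Q and P is analytic there; z = -1 + 2*I is therefore a simple pole and
  Res(f, z₀) = P(z₀)/Q'(z₀).

Q'(z) = 3*z^2 + 8*z/3 - 8*I*z - 11/3 - 10*I/3, so Q'(-1 + 2*I) = 2/3 - 2*I.
P(-1 + 2*I) = -17 + 18*I.

Res(f, -1 + 2*I) = (-17 + 18*I)/(2/3 - 2*I) = -213/20 - 99*I/20

Final answer: -213/20 - 99*I/20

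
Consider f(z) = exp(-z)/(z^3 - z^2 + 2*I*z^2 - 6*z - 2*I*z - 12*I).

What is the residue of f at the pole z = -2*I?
Write f(z) = P(z)/Q(z) with P(z) = exp(-z) and Q(z) = z^3 - z^2 + 2*I*z^2 - 6*z - 2*I*z - 12*I.
The denominator factors as Q(z) = (z + 2*I)*(z + 2)*(z - 3), so z = -2*I is a simple zero of Q and P is analytic there; z = -2*I is therefore a simple pole and
  Res(f, z₀) = P(z₀)/Q'(z₀).

Q'(z) = 3*z^2 - 2*z + 4*I*z - 6 - 2*I, so Q'(-2*I) = -10 + 2*I.
P(-2*I) = exp(2*I).

Res(f, -2*I) = (exp(2*I))/(-10 + 2*I) = (-5/52 - I/52)*exp(2*I)

Final answer: (-5/52 - I/52)*exp(2*I)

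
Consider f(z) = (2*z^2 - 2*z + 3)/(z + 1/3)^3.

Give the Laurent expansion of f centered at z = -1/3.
Put w = z - (-1/3), i.e. z = w - 1/3. The denominator is w^3, so it suffices to rewrite the numerator in powers of w.

P(z) = 2*z^2 - 2*z + 3
P(w - 1/3) = 35/9 - 10*w/3 + 2*w^2

Dividing each term by w^3:
  f = 35/(9*w^3) - 10/(3*w^2) + 2/w

Substituting back w = z + 1/3:
  f(z) = 35/(9*(z + 1/3)^3) - 10/(3*(z + 1/3)^2) + 2/(z + 1/3)

The series is finite because the numerator is a polynomial; the negative powers form the principal part, and the coefficient of 1/(z + 1/3) gives Res(f, -1/3) = 2.

Final answer: 35/(9*(z + 1/3)^3) - 10/(3*(z + 1/3)^2) + 2/(z + 1/3)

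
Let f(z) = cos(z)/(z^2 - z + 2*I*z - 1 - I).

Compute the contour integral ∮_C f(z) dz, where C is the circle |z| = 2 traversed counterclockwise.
By the residue theorem, ∮_C f(z) dz = 2πi · (sum of the residues of f at the poles inside |z| = 2).

The denominator factors as (z + I)*(z - 1 + I), so the singularities of f are simple poles at z = -I, z = 1 - I.
  |-I|² = 1 < 4 = 2², so this pole is inside the contour.
  |1 - I|² = 2 < 4 = 2², so this pole is inside the contour.

With P(z) = cos(z) and Q(z) = z^2 - z + 2*I*z - 1 - I, each pole is simple, so Res(f, z₀) = P(z₀)/Q'(z₀) with Q'(z) = 2*z - 1 + 2*I.
  Res(f, -I) = P(-I)/Q'(-I) = (cosh(1))/(-1) = -cosh(1)
  Res(f, 1 - I) = P(1 - I)/Q'(1 - I) = (cos(1 - I))/(1) = cos(1 - I)

Sum of residues inside C: -cosh(1) + cos(1 - I)
∮_C f(z) dz = 2πi · (-cosh(1) + cos(1 - I)) = -2*I*pi*cosh(1) + 2*I*pi*cos(1 - I)

Final answer: -2*I*pi*cosh(1) + 2*I*pi*cos(1 - I)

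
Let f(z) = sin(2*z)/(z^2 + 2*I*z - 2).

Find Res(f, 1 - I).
Write f(z) = P(z)/Q(z) with P(z) = sin(2*z) and Q(z) = z^2 + 2*I*z - 2.
The denominator factors as Q(z) = (z - 1 + I)*(z + 1 + I), so z = 1 - I is a simple zero of Q and P is analytic there; z = 1 - I is therefore a simple pole and
  Res(f, z₀) = P(z₀)/Q'(z₀).

Q'(z) = 2*z + 2*I, so Q'(1 - I) = 2.
P(1 - I) = sin(2 - 2*I).

Res(f, 1 - I) = (sin(2 - 2*I))/(2) = sin(2 - 2*I)/2

Final answer: sin(2 - 2*I)/2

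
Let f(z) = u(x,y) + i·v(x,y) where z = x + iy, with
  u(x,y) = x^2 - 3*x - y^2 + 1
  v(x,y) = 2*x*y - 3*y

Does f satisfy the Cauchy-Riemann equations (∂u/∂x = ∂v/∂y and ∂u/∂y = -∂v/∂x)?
∂u/∂x = 2*x - 3
∂v/∂y = 2*x - 3
∂u/∂y = -2*y
∂v/∂x = 2*y
∂u/∂x = ∂v/∂y and ∂u/∂y = -∂v/∂x hold identically; f is analytic.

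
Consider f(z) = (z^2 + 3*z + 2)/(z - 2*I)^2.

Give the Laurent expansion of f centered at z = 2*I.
Put w = z - (2*I), i.e. z = w + 2*I. The denominator is w^2, so it suffices to rewrite the numerator in powers of w.

P(z) = z^2 + 3*z + 2
P(w + 2*I) = -2 + 6*I + (3 + 4*I)*w + w^2

Dividing each term by w^2:
  f = (-2 + 6*I)/w^2 + (3 + 4*I)/w + 1

Substituting back w = z - 2*I:
  f(z) = (-2 + 6*I)/(z - 2*I)^2 + (3 + 4*I)/(z - 2*I) + 1

The series is finite because the numerator is a polynomial; the negative powers form the principal part, and the coefficient of 1/(z - 2*I) gives Res(f, 2*I) = 3 + 4*I.

Final answer: (-2 + 6*I)/(z - 2*I)^2 + (3 + 4*I)/(z - 2*I) + 1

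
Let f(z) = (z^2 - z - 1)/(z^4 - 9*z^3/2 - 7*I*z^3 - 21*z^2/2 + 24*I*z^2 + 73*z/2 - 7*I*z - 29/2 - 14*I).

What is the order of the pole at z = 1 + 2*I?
3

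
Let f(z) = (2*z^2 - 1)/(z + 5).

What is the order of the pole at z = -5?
Factor the denominator:
  z + 5 = (z + 5)

The numerator P(z) = 2*z^2 - 1 has P(-5) = 49 ≠ 0, so no factor of (z + 5) cancels.
Near z = -5 we can therefore write f(z) = g(z)/(z + 5) with g analytic at -5 and g(-5) ≠ 0 (g is just the numerator).

Hence z = -5 is a pole of order 1.

Final answer: 1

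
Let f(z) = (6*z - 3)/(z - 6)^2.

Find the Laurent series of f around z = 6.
Put w = z - (6), i.e. z = w + 6. The denominator is w^2, so it suffices to rewrite the numerator in powers of w.

P(z) = 6*z - 3
P(w + 6) = 33 + 6*w

Dividing each term by w^2:
  f = 33/w^2 + 6/w

Substituting back w = z - 6:
  f(z) = 33/(z - 6)^2 + 6/(z - 6)

The series is finite because the numerator is a polynomial; the negative powers form the principal part, and the coefficient of 1/(z - 6) gives Res(f, 6) = 6.

Final answer: 33/(z - 6)^2 + 6/(z - 6)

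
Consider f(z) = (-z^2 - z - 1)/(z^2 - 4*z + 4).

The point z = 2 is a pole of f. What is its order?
2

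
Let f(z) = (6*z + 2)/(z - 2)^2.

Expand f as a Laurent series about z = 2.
Put w = z - (2), i.e. z = w + 2. The denominator is w^2, so it suffices to rewrite the numerator in powers of w.

P(z) = 6*z + 2
P(w + 2) = 14 + 6*w

Dividing each term by w^2:
  f = 14/w^2 + 6/w

Substituting back w = z - 2:
  f(z) = 14/(z - 2)^2 + 6/(z - 2)

The series is finite because the numerator is a polynomial; the negative powers form the principal part, and the coefficient of 1/(z - 2) gives Res(f, 2) = 6.

Final answer: 14/(z - 2)^2 + 6/(z - 2)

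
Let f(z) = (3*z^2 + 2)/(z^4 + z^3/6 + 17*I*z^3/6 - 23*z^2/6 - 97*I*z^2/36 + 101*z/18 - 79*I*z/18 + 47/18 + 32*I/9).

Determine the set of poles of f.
The singularities of f are the zeros of the denominator. Factoring,
  z^4 + z^3/6 + 17*I*z^3/6 - 23*z^2/6 - 97*I*z^2/36 + 101*z/18 - 79*I*z/18 + 47/18 + 32*I/9 = (z + 1 + 3*I/2)*(z - 1/3 + I)*(z - 3/2 - 2*I/3)*(z + 1 + I)
so the candidates are z = -1 - 3*I/2, z = 1/3 - I, z = 3/2 + 2*I/3, z = -1 - I.

Check the numerator P(z) = 3*z^2 + 2 at each one:
  P(-1 - 3*I/2) = -7/4 + 9*I ≠ 0, so z = -1 - 3*I/2 is a (simple) pole.
  P(1/3 - I) = -2/3 - 2*I ≠ 0, so z = 1/3 - I is a (simple) pole.
  P(3/2 + 2*I/3) = 89/12 + 6*I ≠ 0, so z = 3/2 + 2*I/3 is a (simple) pole.
  P(-1 - I) = 2 + 6*I ≠ 0, so z = -1 - I is a (simple) pole.

Poles of f: {-1 - 3*I/2, -1 - I, 1/3 - I, 3/2 + 2*I/3}

Final answer: {-1 - 3*I/2, -1 - I, 1/3 - I, 3/2 + 2*I/3}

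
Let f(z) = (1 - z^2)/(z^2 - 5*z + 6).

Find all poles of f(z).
The singularities of f are the zeros of the denominator. Factoring,
  z^2 - 5*z + 6 = (z - 2)*(z - 3)
so the candidates are z = 2, z = 3.

Check the numerator P(z) = 1 - z^2 at each one:
  P(2) = -3 ≠ 0, so z = 2 is a (simple) pole.
  P(3) = -8 ≠ 0, so z = 3 is a (simple) pole.

Poles of f: {2, 3}

Final answer: {2, 3}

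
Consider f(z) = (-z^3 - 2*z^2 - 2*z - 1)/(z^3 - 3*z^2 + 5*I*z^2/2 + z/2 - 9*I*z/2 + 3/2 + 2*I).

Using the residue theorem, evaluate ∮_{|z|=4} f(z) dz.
By the residue theorem, ∮_C f(z) dz = 2πi · (sum of the residues of f at the poles inside |z| = 4).

The denominator factors as (z - 1)*(z + I)*(z - 2 + 3*I/2), so the singularities of f are simple poles at z = 1, z = -I, z = 2 - 3*I/2.
  |1|² = 1 < 16 = 4², so this pole is inside the contour.
  |-I|² = 1 < 16 = 4², so this pole is inside the contour.
  |2 - 3*I/2|² = 25/4 < 16 = 4², so this pole is inside the contour.

With P(z) = -z^3 - 2*z^2 - 2*z - 1 and Q(z) = z^3 - 3*z^2 + 5*I*z^2/2 + z/2 - 9*I*z/2 + 3/2 + 2*I, each pole is simple, so Res(f, z₀) = P(z₀)/Q'(z₀) with Q'(z) = 3*z^2 - 6*z + 5*I*z + 1/2 - 9*I/2.
  Res(f, 1) = P(1)/Q'(1) = (-6)/(-5/2 + I/2) = 30/13 + 6*I/13
  Res(f, -I) = P(-I)/Q'(-I) = (1 + I)/(5/2 + 3*I/2) = 8/17 + 2*I/17
  Res(f, 2 - 3*I/2) = P(2 - 3*I/2)/Q'(2 - 3*I/2) = (-3 + 237*I/8)/(5/4 - 7*I/2) = -1719/221 + 849*I/442

Sum of residues inside C: -5 + 5*I/2
∮_C f(z) dz = 2πi · (-5 + 5*I/2) = pi*(-5 - 10*I)

Final answer: pi*(-5 - 10*I)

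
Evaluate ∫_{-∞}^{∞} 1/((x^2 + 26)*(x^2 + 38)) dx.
pi*(-13*sqrt(38) + 19*sqrt(26))/5928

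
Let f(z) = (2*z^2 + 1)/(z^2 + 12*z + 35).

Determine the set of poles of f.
{-7, -5}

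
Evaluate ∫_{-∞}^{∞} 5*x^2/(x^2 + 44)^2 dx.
Let f(z) = 5*z^2/(z^2 + 44)^2. The denominator has no real zeros and deg Q - deg P = 2 ≥ 2, so the integral of f over the upper semicircle |z| = R tends to 0 as R → ∞. Closing the contour in the upper half-plane,
  ∫_{-∞}^{∞} f(x) dx = 2πi · Σ Res(f, z_k)  over the poles with Im z_k > 0.

Zeros of the denominator: z^2 + 44 = 0 gives z = ±2*sqrt(11)*I.
Upper half-plane: z = 2*sqrt(11)*I (a pole of order 2).

Write f(z) = g(z)/(z - 2*sqrt(11)*I)^2 with g(z) = 5*z^2/(z + 2*sqrt(11)*I)^2. For a double pole, Res(f, z₀) = g'(z₀):
  g'(z) = 20*sqrt(11)*I*z/(z + 2*sqrt(11)*I)^3
  Res(f, 2*sqrt(11)*I) = g'(2*sqrt(11)*I) = -5*sqrt(11)*I/88

∫_{-∞}^{∞} f(x) dx = 2πi · (-5*sqrt(11)*I/88) = 5*sqrt(11)*pi/44

Final answer: 5*sqrt(11)*pi/44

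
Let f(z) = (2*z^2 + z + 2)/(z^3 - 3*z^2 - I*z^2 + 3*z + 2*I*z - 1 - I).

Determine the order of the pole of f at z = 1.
2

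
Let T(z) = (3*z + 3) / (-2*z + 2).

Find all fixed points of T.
T(z) = z means 3*z + 3 = z*(-2*z + 2), i.e.
  -2*z^2 - z - 3 = 0.
Discriminant: (-1)^2 - 4*(-2)*(-3) = -23, so the roots are complex conjugates.
  z = (1 ± I*sqrt(23))/(2*(-2))
Fixed points: {-1/4 - sqrt(23)*I/4, -1/4 + sqrt(23)*I/4}

Final answer: {-1/4 - sqrt(23)*I/4, -1/4 + sqrt(23)*I/4}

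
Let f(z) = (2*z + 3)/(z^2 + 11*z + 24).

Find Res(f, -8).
Write f(z) = P(z)/Q(z) with P(z) = 2*z + 3 and Q(z) = z^2 + 11*z + 24.
The denominator factors as Q(z) = (z + 3)*(z + 8), so z = -8 is a simple zero of Q and P is analytic there; z = -8 is therefore a simple pole and
  Res(f, z₀) = P(z₀)/Q'(z₀).

Q'(z) = 2*z + 11, so Q'(-8) = -5.
P(-8) = -13.

Res(f, -8) = (-13)/(-5) = 13/5

Final answer: 13/5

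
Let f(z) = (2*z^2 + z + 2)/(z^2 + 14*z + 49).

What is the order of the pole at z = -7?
2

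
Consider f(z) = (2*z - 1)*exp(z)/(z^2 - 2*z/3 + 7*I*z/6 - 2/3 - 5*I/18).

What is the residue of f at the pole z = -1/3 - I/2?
Write f(z) = P(z)/Q(z) with P(z) = (2*z - 1)*exp(z) and Q(z) = z^2 - 2*z/3 + 7*I*z/6 - 2/3 - 5*I/18.
The denominator factors as Q(z) = (z + 1/3 + I/2)*(z - 1 + 2*I/3), so z = -1/3 - I/2 is a simple zero of Q and P is analytic there; z = -1/3 - I/2 is therefore a simple pole and
  Res(f, z₀) = P(z₀)/Q'(z₀).

Q'(z) = 2*z - 2/3 + 7*I/6, so Q'(-1/3 - I/2) = -4/3 + I/6.
P(-1/3 - I/2) = (-5/3 - I)*exp(-1/3 - I/2).

Res(f, -1/3 - I/2) = ((-5/3 - I)*exp(-1/3 - I/2))/(-4/3 + I/6) = (74/65 + 58*I/65)*exp(-1/3 - I/2)

Final answer: (74/65 + 58*I/65)*exp(-1/3 - I/2)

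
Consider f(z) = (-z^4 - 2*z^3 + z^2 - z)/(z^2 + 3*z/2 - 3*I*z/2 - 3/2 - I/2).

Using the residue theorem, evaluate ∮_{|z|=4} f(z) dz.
By the residue theorem, ∮_C f(z) dz = 2πi · (sum of the residues of f at the poles inside |z| = 4).

The denominator factors as (z + 2 - I)*(z - 1/2 - I/2), so the singularities of f are simple poles at z = -2 + I, z = 1/2 + I/2.
  |-2 + I|² = 5 < 16 = 4², so this pole is inside the contour.
  |1/2 + I/2|² = 1/2 < 16 = 4², so this pole is inside the contour.

With P(z) = -z^4 - 2*z^3 + z^2 - z and Q(z) = z^2 + 3*z/2 - 3*I*z/2 - 3/2 - I/2, each pole is simple, so Res(f, z₀) = P(z₀)/Q'(z₀) with Q'(z) = 2*z + 3/2 - 3*I/2.
  Res(f, -2 + I) = P(-2 + I)/Q'(-2 + I) = (16 - 3*I)/(-5/2 + I/2) = -83/13 - I/13
  Res(f, 1/2 + I/2) = P(1/2 + I/2)/Q'(1/2 + I/2) = (1/4 - I/2)/(5/2 - I/2) = 7/52 - 9*I/52

Sum of residues inside C: -25/4 - I/4
∮_C f(z) dz = 2πi · (-25/4 - I/4) = pi*(1/2 - 25*I/2)

Final answer: pi*(1/2 - 25*I/2)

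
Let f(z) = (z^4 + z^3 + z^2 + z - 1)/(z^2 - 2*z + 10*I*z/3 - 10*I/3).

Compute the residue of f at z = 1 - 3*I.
Write f(z) = P(z)/Q(z) with P(z) = z^4 + z^3 + z^2 + z - 1 and Q(z) = z^2 - 2*z + 10*I*z/3 - 10*I/3.
The denominator factors as Q(z) = (z - 1 + 3*I)*(z - 1 + I/3), so z = 1 - 3*I is a simple zero of Q and P is analytic there; z = 1 - 3*I is therefore a simple pole and
  Res(f, z₀) = P(z₀)/Q'(z₀).

Q'(z) = 2*z - 2 + 10*I/3, so Q'(1 - 3*I) = -8*I/3.
P(1 - 3*I) = -6 + 105*I.

Res(f, 1 - 3*I) = (-6 + 105*I)/(-8*I/3) = -315/8 - 9*I/4

Final answer: -315/8 - 9*I/4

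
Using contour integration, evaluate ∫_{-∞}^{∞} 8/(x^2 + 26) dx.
Let f(z) = 8/(z^2 + 26). The denominator has no real zeros and deg Q - deg P = 2 ≥ 2, so the integral of f over the upper semicircle |z| = R tends to 0 as R → ∞. Closing the contour in the upper half-plane,
  ∫_{-∞}^{∞} f(x) dx = 2πi · Σ Res(f, z_k)  over the poles with Im z_k > 0.

Zeros of the denominator: z^2 + 26 = 0 gives z = ±sqrt(26)*I.
Upper half-plane: z = sqrt(26)*I (simple).

Each pole is a simple zero of Q(z) = z^2 + 26, so Res(f, z₀) = P(z₀)/Q'(z₀) with P(z) = 8, Q'(z) = 2*z:
  Res(f, sqrt(26)*I) = (8)/(2*sqrt(26)*I) = -2*sqrt(26)*I/13

∫_{-∞}^{∞} f(x) dx = 2πi · (-2*sqrt(26)*I/13) = 4*sqrt(26)*pi/13

Final answer: 4*sqrt(26)*pi/13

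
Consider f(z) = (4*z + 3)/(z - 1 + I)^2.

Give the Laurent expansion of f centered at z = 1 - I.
Put w = z - (1 - I), i.e. z = w + 1 - I. The denominator is w^2, so it suffices to rewrite the numerator in powers of w.

P(z) = 4*z + 3
P(w + 1 - I) = 7 - 4*I + 4*w

Dividing each term by w^2:
  f = (7 - 4*I)/w^2 + 4/w

Substituting back w = z - 1 + I:
  f(z) = (7 - 4*I)/(z - 1 + I)^2 + 4/(z - 1 + I)

The series is finite because the numerator is a polynomial; the negative powers form the principal part, and the coefficient of 1/(z - 1 + I) gives Res(f, 1 - I) = 4.

Final answer: (7 - 4*I)/(z - 1 + I)^2 + 4/(z - 1 + I)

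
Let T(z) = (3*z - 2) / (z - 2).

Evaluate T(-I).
Substitute z = -I:
  numerator:   3*(-I) - 2 = -2 - 3*I
  denominator: (-I) - 2 = -2 - I
T(-I) = (-2 - 3*I)/(-2 - I); multiplying numerator and denominator by the conjugate -2 + I gives (7 + 4*I)/5 = 7/5 + 4*I/5

Final answer: 7/5 + 4*I/5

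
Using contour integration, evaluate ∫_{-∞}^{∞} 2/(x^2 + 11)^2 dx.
Let f(z) = 2/(z^2 + 11)^2. The denominator has no real zeros and deg Q - deg P = 4 ≥ 2, so the integral of f over the upper semicircle |z| = R tends to 0 as R → ∞. Closing the contour in the upper half-plane,
  ∫_{-∞}^{∞} f(x) dx = 2πi · Σ Res(f, z_k)  over the poles with Im z_k > 0.

Zeros of the denominator: z^2 + 11 = 0 gives z = ±sqrt(11)*I.
Upper half-plane: z = sqrt(11)*I (a pole of order 2).

Write f(z) = g(z)/(z - sqrt(11)*I)^2 with g(z) = 2/(z + sqrt(11)*I)^2. For a double pole, Res(f, z₀) = g'(z₀):
  g'(z) = -4/(z + sqrt(11)*I)^3
  Res(f, sqrt(11)*I) = g'(sqrt(11)*I) = -sqrt(11)*I/242

∫_{-∞}^{∞} f(x) dx = 2πi · (-sqrt(11)*I/242) = sqrt(11)*pi/121

Final answer: sqrt(11)*pi/121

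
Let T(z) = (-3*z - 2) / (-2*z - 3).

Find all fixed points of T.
T(z) = z means -3*z - 2 = z*(-2*z - 3), i.e.
  2 - 2*z^2 = 0.
Discriminant: (0)^2 - 4*(-2)*(2) = 16, so the roots are real.
  z = (0 ± sqrt(16))/(2*(-2))
Fixed points: {-1, 1}

Final answer: {-1, 1}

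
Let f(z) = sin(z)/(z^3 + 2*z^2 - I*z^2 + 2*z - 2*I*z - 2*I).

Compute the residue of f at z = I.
Write f(z) = P(z)/Q(z) with P(z) = sin(z) and Q(z) = z^3 + 2*z^2 - I*z^2 + 2*z - 2*I*z - 2*I.
The denominator factors as Q(z) = (z + 1 + I)*(z + 1 - I)*(z - I), so z = I is a simple zero of Q and P is analytic there; z = I is therefore a simple pole and
  Res(f, z₀) = P(z₀)/Q'(z₀).

Q'(z) = 3*z^2 + 4*z - 2*I*z + 2 - 2*I, so Q'(I) = 1 + 2*I.
P(I) = I*sinh(1).

Res(f, I) = (I*sinh(1))/(1 + 2*I) = (2/5 + I/5)*sinh(1)

Final answer: (2/5 + I/5)*sinh(1)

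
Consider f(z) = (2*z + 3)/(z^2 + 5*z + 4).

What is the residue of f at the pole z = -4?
Write f(z) = P(z)/Q(z) with P(z) = 2*z + 3 and Q(z) = z^2 + 5*z + 4.
The denominator factors as Q(z) = (z + 4)*(z + 1), so z = -4 is a simple zero of Q and P is analytic there; z = -4 is therefore a simple pole and
  Res(f, z₀) = P(z₀)/Q'(z₀).

Q'(z) = 2*z + 5, so Q'(-4) = -3.
P(-4) = -5.

Res(f, -4) = (-5)/(-3) = 5/3

Final answer: 5/3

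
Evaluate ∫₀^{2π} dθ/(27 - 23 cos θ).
Call the integral J. The integrand is 2π-periodic and we integrate over a full period, so shifting θ does not change the value (θ → θ + π flips the sign of the trig term). Hence
  J = ∫₀^{2π} dθ/(27 + 23 cos θ).
Put z = e^{iθ}: then cos θ = (z + 1/z)/2, dθ = dz/(iz), and z runs once counterclockwise around |z| = 1:
  J = ∮_{|z|=1} 1/(27 + 23*(z + 1/z)/2) · dz/(iz) = (2/i) ∮_{|z|=1} dz/(23*z^2 + 54*z + 23).
The roots of 23*z^2 + 54*z + 23 are z = (-27 ± sqrt(27^2 - 23^2))/23, with sqrt(200) = 10*sqrt(2); their product is 1, so only z₊ = -27/23 + 10*sqrt(2)/23 lies inside the unit circle (z₋ = -27/23 - 10*sqrt(2)/23 lies outside).
z₊ is a simple zero of q(z) = 23*z^2 + 54*z + 23, so Res(1/q, z₊) = 1/q'(z₊) with q'(z) = 46*z + 54; and q'(z₊) = 23*(z₊ - z₋) = 20*sqrt(2).
Therefore J = (2/i) · 2πi · 1/(20*sqrt(2)) = 2*pi/(10*sqrt(2)) = sqrt(2)*pi/10

Final answer: sqrt(2)*pi/10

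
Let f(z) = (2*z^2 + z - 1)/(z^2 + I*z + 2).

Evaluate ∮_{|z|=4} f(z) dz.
By the residue theorem, ∮_C f(z) dz = 2πi · (sum of the residues of f at the poles inside |z| = 4).

The denominator factors as (z + 2*I)*(z - I), so the singularities of f are simple poles at z = -2*I, z = I.
  |-2*I|² = 4 < 16 = 4², so this pole is inside the contour.
  |I|² = 1 < 16 = 4², so this pole is inside the contour.

With P(z) = 2*z^2 + z - 1 and Q(z) = z^2 + I*z + 2, each pole is simple, so Res(f, z₀) = P(z₀)/Q'(z₀) with Q'(z) = 2*z + I.
  Res(f, -2*I) = P(-2*I)/Q'(-2*I) = (-9 - 2*I)/(-3*I) = 2/3 - 3*I
  Res(f, I) = P(I)/Q'(I) = (-3 + I)/(3*I) = 1/3 + I

Sum of residues inside C: 1 - 2*I
∮_C f(z) dz = 2πi · (1 - 2*I) = pi*(4 + 2*I)

Final answer: pi*(4 + 2*I)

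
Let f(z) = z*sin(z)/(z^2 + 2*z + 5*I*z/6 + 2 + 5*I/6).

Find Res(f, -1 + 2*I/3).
Write f(z) = P(z)/Q(z) with P(z) = z*sin(z) and Q(z) = z^2 + 2*z + 5*I*z/6 + 2 + 5*I/6.
The denominator factors as Q(z) = (z + 1 - 2*I/3)*(z + 1 + 3*I/2), so z = -1 + 2*I/3 is a simple zero of Q and P is analytic there; z = -1 + 2*I/3 is therefore a simple pole and
  Res(f, z₀) = P(z₀)/Q'(z₀).

Q'(z) = 2*z + 2 + 5*I/6, so Q'(-1 + 2*I/3) = 13*I/6.
P(-1 + 2*I/3) = (1 - 2*I/3)*sin(1 - 2*I/3).

Res(f, -1 + 2*I/3) = ((1 - 2*I/3)*sin(1 - 2*I/3))/(13*I/6) = (-4/13 - 6*I/13)*sin(1 - 2*I/3)

Final answer: (-4/13 - 6*I/13)*sin(1 - 2*I/3)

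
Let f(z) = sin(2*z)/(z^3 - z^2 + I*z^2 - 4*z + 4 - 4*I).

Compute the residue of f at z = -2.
(-3/40 - I/40)*sin(4)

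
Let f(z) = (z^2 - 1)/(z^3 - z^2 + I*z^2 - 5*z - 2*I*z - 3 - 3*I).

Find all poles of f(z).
The singularities of f are the zeros of the denominator. Factoring,
  z^3 - z^2 + I*z^2 - 5*z - 2*I*z - 3 - 3*I = (z - 3)*(z + 1)*(z + 1 + I)
so the candidates are z = 3, z = -1, z = -1 - I.

Check the numerator P(z) = z^2 - 1 at each one:
  P(3) = 8 ≠ 0, so z = 3 is a (simple) pole.
  P(-1) = 0, so the factor (z + 1) cancels and z = -1 is only a removable singularity, not a pole.
  P(-1 - I) = -1 + 2*I ≠ 0, so z = -1 - I is a (simple) pole.

Poles of f: {-1 - I, 3}

Final answer: {-1 - I, 3}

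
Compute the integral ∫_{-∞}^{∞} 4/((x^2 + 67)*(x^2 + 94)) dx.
Let f(z) = 4/((z^2 + 67)*(z^2 + 94)). The denominator has no real zeros and deg Q - deg P = 4 ≥ 2, so the integral of f over the upper semicircle |z| = R tends to 0 as R → ∞. Closing the contour in the upper half-plane,
  ∫_{-∞}^{∞} f(x) dx = 2πi · Σ Res(f, z_k)  over the poles with Im z_k > 0.

Zeros of the denominator: z^2 + 67 = 0 gives z = ±sqrt(67)*I; z^2 + 94 = 0 gives z = ±sqrt(94)*I.
Upper half-plane: z = sqrt(67)*I, z = sqrt(94)*I (simple).

Each pole is a simple zero of Q(z) = z^4 + 161*z^2 + 6298, so Res(f, z₀) = P(z₀)/Q'(z₀) with P(z) = 4, Q'(z) = 4*z^3 + 322*z:
  Res(f, sqrt(67)*I) = (4)/(54*sqrt(67)*I) = -2*sqrt(67)*I/1809
  Res(f, sqrt(94)*I) = (4)/(-54*sqrt(94)*I) = sqrt(94)*I/1269

Sum of residues: I*(-94*sqrt(67) + 67*sqrt(94))/85023
∫_{-∞}^{∞} f(x) dx = 2πi · (I*(-94*sqrt(67) + 67*sqrt(94))/85023) = 2*pi*(-67*sqrt(94) + 94*sqrt(67))/85023

Final answer: 2*pi*(-67*sqrt(94) + 94*sqrt(67))/85023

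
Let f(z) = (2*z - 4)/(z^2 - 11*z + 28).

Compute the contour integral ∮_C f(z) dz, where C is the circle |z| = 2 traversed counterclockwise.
By the residue theorem, ∮_C f(z) dz = 2πi · (sum of the residues of f at the poles inside |z| = 2).

The denominator factors as (z - 4)*(z - 7), so the singularities of f are simple poles at z = 4, z = 7.
  |4|² = 16 > 4 = 2², so this pole is outside the contour.
  |7|² = 49 > 4 = 2², so this pole is outside the contour.

No pole lies inside the contour, so f is analytic on and inside C and the integral is 0 (Cauchy's theorem).

Final answer: 0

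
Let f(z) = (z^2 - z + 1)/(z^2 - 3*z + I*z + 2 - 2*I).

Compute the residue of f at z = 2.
Write f(z) = P(z)/Q(z) with P(z) = z^2 - z + 1 and Q(z) = z^2 - 3*z + I*z + 2 - 2*I.
The denominator factors as Q(z) = (z - 2)*(z - 1 + I), so z = 2 is a simple zero of Q and P is analytic there; z = 2 is therefore a simple pole and
  Res(f, z₀) = P(z₀)/Q'(z₀).

Q'(z) = 2*z - 3 + I, so Q'(2) = 1 + I.
P(2) = 3.

Res(f, 2) = (3)/(1 + I) = 3/2 - 3*I/2

Final answer: 3/2 - 3*I/2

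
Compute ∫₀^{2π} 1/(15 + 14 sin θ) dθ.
Call the integral J. The integrand is 2π-periodic and we integrate over a full period, so shifting θ does not change the value (θ → θ + π/2 turns sin θ into cos θ). Hence
  J = ∫₀^{2π} dθ/(15 + 14 cos θ).
Put z = e^{iθ}: then cos θ = (z + 1/z)/2, dθ = dz/(iz), and z runs once counterclockwise around |z| = 1:
  J = ∮_{|z|=1} 1/(15 + 14*(z + 1/z)/2) · dz/(iz) = (2/i) ∮_{|z|=1} dz/(14*z^2 + 30*z + 14).
The roots of 14*z^2 + 30*z + 14 are z = (-15 ± sqrt(15^2 - 14^2))/14, with sqrt(29) = sqrt(29); their product is 1, so only z₊ = -15/14 + sqrt(29)/14 lies inside the unit circle (z₋ = -15/14 - sqrt(29)/14 lies outside).
z₊ is a simple zero of q(z) = 14*z^2 + 30*z + 14, so Res(1/q, z₊) = 1/q'(z₊) with q'(z) = 28*z + 30; and q'(z₊) = 14*(z₊ - z₋) = 2*sqrt(29).
Therefore J = (2/i) · 2πi · 1/(2*sqrt(29)) = 2*pi/(sqrt(29)) = 2*sqrt(29)*pi/29

Final answer: 2*sqrt(29)*pi/29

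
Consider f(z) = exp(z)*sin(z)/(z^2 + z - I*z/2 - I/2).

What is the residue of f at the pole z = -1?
(4/5 - 2*I/5)*exp(-1)*sin(1)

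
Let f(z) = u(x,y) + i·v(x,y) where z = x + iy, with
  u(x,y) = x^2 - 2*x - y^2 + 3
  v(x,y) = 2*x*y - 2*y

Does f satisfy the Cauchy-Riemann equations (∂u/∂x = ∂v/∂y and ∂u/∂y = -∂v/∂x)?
∂u/∂x = 2*x - 2
∂v/∂y = 2*x - 2
∂u/∂y = -2*y
∂v/∂x = 2*y
∂u/∂x = ∂v/∂y and ∂u/∂y = -∂v/∂x hold identically; f is analytic.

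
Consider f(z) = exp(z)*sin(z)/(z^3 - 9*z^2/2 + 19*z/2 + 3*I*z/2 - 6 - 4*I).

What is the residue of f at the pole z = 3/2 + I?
(-4/37 - 24*I/37)*exp(3/2 + I)*sin(3/2 + I)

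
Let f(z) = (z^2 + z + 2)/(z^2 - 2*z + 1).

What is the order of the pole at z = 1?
2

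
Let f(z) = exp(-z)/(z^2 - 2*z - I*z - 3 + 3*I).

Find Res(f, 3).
Write f(z) = P(z)/Q(z) with P(z) = exp(-z) and Q(z) = z^2 - 2*z - I*z - 3 + 3*I.
The denominator factors as Q(z) = (z - 3)*(z + 1 - I), so z = 3 is a simple zero of Q and P is analytic there; z = 3 is therefore a simple pole and
  Res(f, z₀) = P(z₀)/Q'(z₀).

Q'(z) = 2*z - 2 - I, so Q'(3) = 4 - I.
P(3) = exp(-3).

Res(f, 3) = (exp(-3))/(4 - I) = (4/17 + I/17)*exp(-3)

Final answer: (4/17 + I/17)*exp(-3)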